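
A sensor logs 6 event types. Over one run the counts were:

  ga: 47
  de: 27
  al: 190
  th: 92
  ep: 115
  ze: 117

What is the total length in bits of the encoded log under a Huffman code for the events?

1416

Merge the two smallest weights repeatedly:
merge de(27) and ga(47): 74
merge 74 and th(92): 166
merge ep(115) and ze(117): 232
merge 166 and al(190): 356
merge 232 and 356: 588
The encoded length is the sum of every internal node's weight: 74 + 166 + 232 + 356 + 588 = 1416 bits.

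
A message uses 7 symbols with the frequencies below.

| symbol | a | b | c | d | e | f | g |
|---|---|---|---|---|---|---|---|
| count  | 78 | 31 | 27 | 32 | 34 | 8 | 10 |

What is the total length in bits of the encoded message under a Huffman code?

566

Merge the two smallest weights repeatedly:
merge f(8) and g(10): 18
merge 18 and c(27): 45
merge b(31) and d(32): 63
merge e(34) and 45: 79
merge 63 and a(78): 141
merge 79 and 141: 220
The encoded length is the sum of every internal node's weight: 18 + 45 + 63 + 79 + 141 + 220 = 566 bits.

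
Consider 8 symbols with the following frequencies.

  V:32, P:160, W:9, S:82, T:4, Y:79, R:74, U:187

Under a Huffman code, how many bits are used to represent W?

Huffman merges, smallest pair first:
combine T(4), W(9) → 13
combine 13, V(32) → 45
combine 45, R(74) → 119
combine Y(79), S(82) → 161
combine 119, P(160) → 279
combine 161, U(187) → 348
combine 279, 348 → 627
W's leaf is at depth 5, giving a 5-bit codeword.

5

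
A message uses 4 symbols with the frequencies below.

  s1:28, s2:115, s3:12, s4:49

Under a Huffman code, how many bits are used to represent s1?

Huffman merges, smallest pair first:
combine s3(12), s1(28) → 40
combine 40, s4(49) → 89
combine 89, s2(115) → 204
s1's leaf is at depth 3, giving a 3-bit codeword.

3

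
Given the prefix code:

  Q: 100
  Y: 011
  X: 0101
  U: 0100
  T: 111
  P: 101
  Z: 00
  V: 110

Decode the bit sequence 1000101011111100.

Read left to right; each codeword is recognised as soon as it completes (prefix code):
  100→Q | 0101→X | 011→Y | 111→T | 100→Q
Decoded message: QXYTQ

QXYTQ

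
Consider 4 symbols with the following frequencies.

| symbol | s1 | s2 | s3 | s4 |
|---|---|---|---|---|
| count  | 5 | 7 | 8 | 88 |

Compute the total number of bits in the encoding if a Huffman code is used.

140

Build the Huffman tree bottom-up:
s1(5) + s2(7) → 12
s3(8) + 12 → 20
20 + s4(88) → 108
Total encoded bits = sum of merged weights = 12 + 20 + 108 = 140.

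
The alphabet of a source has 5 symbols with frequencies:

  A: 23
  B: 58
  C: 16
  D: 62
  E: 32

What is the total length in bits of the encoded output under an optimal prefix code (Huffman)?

421

Merge the two smallest weights repeatedly:
merge C(16) and A(23): 39
merge E(32) and 39: 71
merge B(58) and D(62): 120
merge 71 and 120: 191
Each symbol's bit-cost is frequency × depth; summing gives 421 bits (equivalently 39 + 71 + 120 + 191).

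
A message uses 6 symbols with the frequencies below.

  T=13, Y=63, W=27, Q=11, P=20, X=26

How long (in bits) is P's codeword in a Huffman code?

Build the tree from the bottom:
Q(11) + T(13) → 24
P(20) + 24 → 44
X(26) + W(27) → 53
44 + 53 → 97
Y(63) + 97 → 160
P's leaf is at depth 3, giving a 3-bit codeword.

3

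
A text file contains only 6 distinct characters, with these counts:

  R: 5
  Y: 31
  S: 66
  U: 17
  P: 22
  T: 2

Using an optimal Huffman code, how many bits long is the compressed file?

Greedily combine the two least-frequent nodes:
combine T(2), R(5) → 7
combine 7, U(17) → 24
combine P(22), 24 → 46
combine Y(31), 46 → 77
combine S(66), 77 → 143
Each symbol's bit-cost is frequency × depth; summing gives 297 bits (equivalently 7 + 24 + 46 + 77 + 143).

297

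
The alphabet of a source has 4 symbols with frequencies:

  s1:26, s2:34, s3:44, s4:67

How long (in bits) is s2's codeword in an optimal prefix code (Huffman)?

Build the tree from the bottom:
merge s1(26) and s2(34): 60
merge s3(44) and 60: 104
merge s4(67) and 104: 171
s2 sits 3 levels below the root, so its codeword is 3 bits.

3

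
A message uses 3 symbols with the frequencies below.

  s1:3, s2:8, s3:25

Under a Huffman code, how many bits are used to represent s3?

1

Repeatedly merge the two smallest:
merge s1(3) and s2(8): 11
merge 11 and s3(25): 36
s3 is merged only at the final step, so code length = 1.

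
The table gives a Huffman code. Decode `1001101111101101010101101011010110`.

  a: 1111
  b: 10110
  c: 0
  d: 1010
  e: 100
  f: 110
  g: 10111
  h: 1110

efabdbbb

Read left to right; each codeword is recognised as soon as it completes (prefix code):
  100→e | 110→f | 1111→a | 10110→b | 1010→d | 10110→b | 10110→b | 10110→b
Decoded message: efabdbbb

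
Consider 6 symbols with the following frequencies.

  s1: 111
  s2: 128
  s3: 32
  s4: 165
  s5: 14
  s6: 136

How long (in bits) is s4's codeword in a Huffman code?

Repeatedly merge the two smallest:
merge s5(14) and s3(32): 46
merge 46 and s1(111): 157
merge s2(128) and s6(136): 264
merge 157 and s4(165): 322
merge 264 and 322: 586
s4's leaf is at depth 2, giving a 2-bit codeword.

2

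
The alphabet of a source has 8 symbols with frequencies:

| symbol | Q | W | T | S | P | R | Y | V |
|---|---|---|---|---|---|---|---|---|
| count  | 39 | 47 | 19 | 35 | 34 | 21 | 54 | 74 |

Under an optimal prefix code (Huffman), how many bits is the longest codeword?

Merge the two lowest-weight nodes at each step:
merge T(19) and R(21): 40
merge P(34) and S(35): 69
merge Q(39) and 40: 79
merge W(47) and Y(54): 101
merge 69 and V(74): 143
merge 79 and 101: 180
merge 143 and 180: 323
The first pair merged (T, R) ends up deepest, at depth 4.

4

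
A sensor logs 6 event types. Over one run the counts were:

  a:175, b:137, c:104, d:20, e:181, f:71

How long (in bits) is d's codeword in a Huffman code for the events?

Build the tree from the bottom:
combine d(20), f(71) → 91
combine 91, c(104) → 195
combine b(137), a(175) → 312
combine e(181), 195 → 376
combine 312, 376 → 688
The subtree containing d is merged 4 times, so code length = 4.

4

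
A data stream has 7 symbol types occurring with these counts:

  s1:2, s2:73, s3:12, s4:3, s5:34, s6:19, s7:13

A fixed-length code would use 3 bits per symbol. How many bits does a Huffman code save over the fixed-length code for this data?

128

Fixed-length: 3 bits × 156 symbols = 468 bits.
Huffman merges:
merge s1(2) and s4(3): 5
merge 5 and s3(12): 17
merge s7(13) and 17: 30
merge s6(19) and 30: 49
merge s5(34) and 49: 83
merge s2(73) and 83: 156
Huffman total = 5 + 17 + 30 + 49 + 83 + 156 = 340 bits.
Saving = 468 − 340 = 128 bits.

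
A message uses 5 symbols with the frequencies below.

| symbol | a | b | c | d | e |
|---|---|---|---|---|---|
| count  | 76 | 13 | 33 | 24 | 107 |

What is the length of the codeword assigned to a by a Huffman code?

Huffman merges, smallest pair first:
combine b(13), d(24) → 37
combine c(33), 37 → 70
combine 70, a(76) → 146
combine e(107), 146 → 253
a's leaf is at depth 2, giving a 2-bit codeword.

2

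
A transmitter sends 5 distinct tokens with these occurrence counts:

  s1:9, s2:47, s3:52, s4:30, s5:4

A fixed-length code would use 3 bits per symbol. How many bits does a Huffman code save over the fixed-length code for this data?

138

Fixed-length: 3 bits × 142 symbols = 426 bits.
Huffman merges:
merge s5(4) and s1(9): 13
merge 13 and s4(30): 43
merge 43 and s2(47): 90
merge s3(52) and 90: 142
Huffman total = 13 + 43 + 90 + 142 = 288 bits.
Saving = 426 − 288 = 138 bits.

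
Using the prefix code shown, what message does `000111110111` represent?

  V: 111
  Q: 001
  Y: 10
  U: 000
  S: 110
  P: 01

Read left to right; each codeword is recognised as soon as it completes (prefix code):
  000→U | 111→V | 110→S | 111→V
Decoded message: UVSV

UVSV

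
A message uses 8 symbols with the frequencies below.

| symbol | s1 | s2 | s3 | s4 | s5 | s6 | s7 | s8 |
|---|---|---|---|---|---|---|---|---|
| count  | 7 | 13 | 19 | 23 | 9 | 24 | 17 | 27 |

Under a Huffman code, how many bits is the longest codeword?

Merge the two lowest-weight nodes at each step:
merge s1(7) and s5(9): 16
merge s2(13) and 16: 29
merge s7(17) and s3(19): 36
merge s4(23) and s6(24): 47
merge s8(27) and 29: 56
merge 36 and 47: 83
merge 56 and 83: 139
Maximum depth reached is 4.

4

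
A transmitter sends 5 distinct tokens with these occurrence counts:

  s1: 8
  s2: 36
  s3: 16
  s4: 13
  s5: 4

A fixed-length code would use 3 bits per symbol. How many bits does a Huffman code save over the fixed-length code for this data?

76

Fixed-length: 3 bits × 77 symbols = 231 bits.
Huffman merges:
merge s5(4) and s1(8): 12
merge 12 and s4(13): 25
merge s3(16) and 25: 41
merge s2(36) and 41: 77
Huffman total = 12 + 25 + 41 + 77 = 155 bits.
Saving = 231 − 155 = 76 bits.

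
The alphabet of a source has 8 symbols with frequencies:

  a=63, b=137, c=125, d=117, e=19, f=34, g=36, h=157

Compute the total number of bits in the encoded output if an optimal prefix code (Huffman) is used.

1912

Greedily combine the two least-frequent nodes:
merge e(19) and f(34): 53
merge g(36) and 53: 89
merge a(63) and 89: 152
merge d(117) and c(125): 242
merge b(137) and 152: 289
merge h(157) and 242: 399
merge 289 and 399: 688
Total encoded bits = sum of merged weights = 53 + 89 + 152 + 242 + 289 + 399 + 688 = 1912.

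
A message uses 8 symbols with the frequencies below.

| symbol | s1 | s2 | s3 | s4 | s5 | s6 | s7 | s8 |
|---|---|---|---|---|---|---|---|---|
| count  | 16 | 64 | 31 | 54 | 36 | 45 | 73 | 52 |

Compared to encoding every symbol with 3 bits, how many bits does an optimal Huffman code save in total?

Fixed-length: 3 bits × 371 symbols = 1113 bits.
Huffman merges:
merge s1(16) and s3(31): 47
merge s5(36) and s6(45): 81
merge 47 and s8(52): 99
merge s4(54) and s2(64): 118
merge s7(73) and 81: 154
merge 99 and 118: 217
merge 154 and 217: 371
Huffman total = 47 + 81 + 99 + 118 + 154 + 217 + 371 = 1087 bits.
Saving = 1113 − 1087 = 26 bits.

26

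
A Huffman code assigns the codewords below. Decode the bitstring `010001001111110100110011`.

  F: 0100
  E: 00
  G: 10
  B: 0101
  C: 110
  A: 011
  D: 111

FFDDFCA

Read left to right; each codeword is recognised as soon as it completes (prefix code):
  0100→F | 0100→F | 111→D | 111→D | 0100→F | 110→C | 011→A
Decoded message: FFDDFCA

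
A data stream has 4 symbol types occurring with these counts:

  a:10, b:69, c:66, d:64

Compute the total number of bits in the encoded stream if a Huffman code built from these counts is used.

418

Merge the two smallest weights repeatedly:
combine a(10), d(64) → 74
combine c(66), b(69) → 135
combine 74, 135 → 209
Each symbol's bit-cost is frequency × depth; summing gives 418 bits (equivalently 74 + 135 + 209).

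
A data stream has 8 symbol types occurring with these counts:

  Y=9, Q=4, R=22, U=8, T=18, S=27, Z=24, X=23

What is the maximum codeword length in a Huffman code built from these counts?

Merge the two lowest-weight nodes at each step:
combine Q(4), U(8) → 12
combine Y(9), 12 → 21
combine T(18), 21 → 39
combine R(22), X(23) → 45
combine Z(24), S(27) → 51
combine 39, 45 → 84
combine 51, 84 → 135
The rarest symbols sit at the bottom; the longest codeword is 5 bits.

5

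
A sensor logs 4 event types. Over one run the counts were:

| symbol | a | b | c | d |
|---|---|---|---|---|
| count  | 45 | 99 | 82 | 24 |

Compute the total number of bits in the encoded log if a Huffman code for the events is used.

470

Build the Huffman tree bottom-up:
d(24) + a(45) → 69
69 + c(82) → 151
b(99) + 151 → 250
Total encoded bits = sum of merged weights = 69 + 151 + 250 = 470.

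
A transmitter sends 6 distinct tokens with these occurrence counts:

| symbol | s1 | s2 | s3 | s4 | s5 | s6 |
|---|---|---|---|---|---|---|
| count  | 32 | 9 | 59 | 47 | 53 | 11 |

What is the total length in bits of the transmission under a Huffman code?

Merge the two smallest weights repeatedly:
s2(9) + s6(11) → 20
20 + s1(32) → 52
s4(47) + 52 → 99
s5(53) + s3(59) → 112
99 + 112 → 211
Total encoded bits = sum of merged weights = 20 + 52 + 99 + 112 + 211 = 494.

494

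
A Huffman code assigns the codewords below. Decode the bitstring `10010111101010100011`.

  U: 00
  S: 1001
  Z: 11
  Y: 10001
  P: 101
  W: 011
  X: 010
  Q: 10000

SWZXPUW

Read left to right; each codeword is recognised as soon as it completes (prefix code):
  1001→S | 011→W | 11→Z | 010→X | 101→P | 00→U | 011→W
Decoded message: SWZXPUW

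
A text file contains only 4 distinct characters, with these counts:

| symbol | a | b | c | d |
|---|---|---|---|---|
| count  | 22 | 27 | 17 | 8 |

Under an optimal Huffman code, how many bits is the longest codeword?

3

Merge the two lowest-weight nodes at each step:
d(8) + c(17) → 25
a(22) + 25 → 47
b(27) + 47 → 74
The first pair merged (d, c) ends up deepest, at depth 3.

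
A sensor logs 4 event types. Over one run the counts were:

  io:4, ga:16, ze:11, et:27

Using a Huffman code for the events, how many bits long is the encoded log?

104

Greedily combine the two least-frequent nodes:
combine io(4), ze(11) → 15
combine 15, ga(16) → 31
combine et(27), 31 → 58
The encoded length is the sum of every internal node's weight: 15 + 31 + 58 = 104 bits.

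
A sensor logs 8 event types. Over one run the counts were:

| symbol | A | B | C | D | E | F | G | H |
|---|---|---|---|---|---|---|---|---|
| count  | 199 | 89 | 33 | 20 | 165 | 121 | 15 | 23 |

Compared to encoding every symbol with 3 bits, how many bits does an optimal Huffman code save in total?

Fixed-length: 3 bits × 665 symbols = 1995 bits.
Huffman merges:
combine G(15), D(20) → 35
combine H(23), C(33) → 56
combine 35, 56 → 91
combine B(89), 91 → 180
combine F(121), E(165) → 286
combine 180, A(199) → 379
combine 286, 379 → 665
Huffman total = 35 + 56 + 91 + 180 + 286 + 379 + 665 = 1692 bits.
Saving = 1995 − 1692 = 303 bits.

303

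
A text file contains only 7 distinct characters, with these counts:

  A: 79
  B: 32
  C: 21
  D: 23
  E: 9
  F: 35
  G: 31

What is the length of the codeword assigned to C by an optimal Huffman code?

4

Build the tree from the bottom:
merge E(9) and C(21): 30
merge D(23) and 30: 53
merge G(31) and B(32): 63
merge F(35) and 53: 88
merge 63 and A(79): 142
merge 88 and 142: 230
C sits 4 levels below the root, so its codeword is 4 bits.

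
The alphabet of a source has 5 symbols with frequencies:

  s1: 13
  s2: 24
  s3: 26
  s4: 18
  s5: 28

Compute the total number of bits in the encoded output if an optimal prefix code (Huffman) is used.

249

Build the Huffman tree bottom-up:
merge s1(13) and s4(18): 31
merge s2(24) and s3(26): 50
merge s5(28) and 31: 59
merge 50 and 59: 109
Total encoded bits = sum of merged weights = 31 + 50 + 59 + 109 = 249.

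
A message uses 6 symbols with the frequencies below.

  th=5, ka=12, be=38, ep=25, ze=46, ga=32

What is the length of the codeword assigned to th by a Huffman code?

Repeatedly merge the two smallest:
th(5) + ka(12) → 17
17 + ep(25) → 42
ga(32) + be(38) → 70
42 + ze(46) → 88
70 + 88 → 158
The subtree containing th is merged 4 times, so code length = 4.

4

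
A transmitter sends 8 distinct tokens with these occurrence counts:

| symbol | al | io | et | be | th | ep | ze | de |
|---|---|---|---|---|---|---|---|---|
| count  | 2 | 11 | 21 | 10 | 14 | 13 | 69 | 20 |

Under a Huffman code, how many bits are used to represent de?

3

Huffman merges, smallest pair first:
combine al(2), be(10) → 12
combine io(11), 12 → 23
combine ep(13), th(14) → 27
combine de(20), et(21) → 41
combine 23, 27 → 50
combine 41, 50 → 91
combine ze(69), 91 → 160
de's leaf is at depth 3, giving a 3-bit codeword.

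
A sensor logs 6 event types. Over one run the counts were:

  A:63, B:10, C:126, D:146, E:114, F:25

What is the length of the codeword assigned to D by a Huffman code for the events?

2

Build the tree from the bottom:
B(10) + F(25) → 35
35 + A(63) → 98
98 + E(114) → 212
C(126) + D(146) → 272
212 + 272 → 484
The subtree containing D is merged 2 times, so code length = 2.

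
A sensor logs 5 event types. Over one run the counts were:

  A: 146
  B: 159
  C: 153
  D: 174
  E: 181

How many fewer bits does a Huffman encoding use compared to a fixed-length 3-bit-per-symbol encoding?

514

Fixed-length: 3 bits × 813 symbols = 2439 bits.
Huffman merges:
combine A(146), C(153) → 299
combine B(159), D(174) → 333
combine E(181), 299 → 480
combine 333, 480 → 813
Huffman total = 299 + 333 + 480 + 813 = 1925 bits.
Saving = 2439 − 1925 = 514 bits.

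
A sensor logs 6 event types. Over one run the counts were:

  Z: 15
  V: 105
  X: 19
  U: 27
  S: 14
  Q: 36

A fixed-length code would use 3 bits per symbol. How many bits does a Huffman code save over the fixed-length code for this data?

Fixed-length: 3 bits × 216 symbols = 648 bits.
Huffman merges:
combine S(14), Z(15) → 29
combine X(19), U(27) → 46
combine 29, Q(36) → 65
combine 46, 65 → 111
combine V(105), 111 → 216
Huffman total = 29 + 46 + 65 + 111 + 216 = 467 bits.
Saving = 648 − 467 = 181 bits.

181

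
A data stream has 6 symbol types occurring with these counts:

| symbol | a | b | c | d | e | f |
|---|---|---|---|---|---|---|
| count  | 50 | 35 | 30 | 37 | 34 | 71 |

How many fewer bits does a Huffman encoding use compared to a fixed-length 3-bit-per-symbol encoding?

121

Fixed-length: 3 bits × 257 symbols = 771 bits.
Huffman merges:
merge c(30) and e(34): 64
merge b(35) and d(37): 72
merge a(50) and 64: 114
merge f(71) and 72: 143
merge 114 and 143: 257
Huffman total = 64 + 72 + 114 + 143 + 257 = 650 bits.
Saving = 771 − 650 = 121 bits.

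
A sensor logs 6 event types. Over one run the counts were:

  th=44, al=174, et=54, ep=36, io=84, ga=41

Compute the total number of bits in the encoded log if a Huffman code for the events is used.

Merge the two smallest weights repeatedly:
ep(36) + ga(41) → 77
th(44) + et(54) → 98
77 + io(84) → 161
98 + 161 → 259
al(174) + 259 → 433
Total encoded bits = sum of merged weights = 77 + 98 + 161 + 259 + 433 = 1028.

1028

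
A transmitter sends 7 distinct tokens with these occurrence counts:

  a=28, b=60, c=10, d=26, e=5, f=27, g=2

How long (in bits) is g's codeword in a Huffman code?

5

Build the tree from the bottom:
combine g(2), e(5) → 7
combine 7, c(10) → 17
combine 17, d(26) → 43
combine f(27), a(28) → 55
combine 43, 55 → 98
combine b(60), 98 → 158
The subtree containing g is merged 5 times, so code length = 5.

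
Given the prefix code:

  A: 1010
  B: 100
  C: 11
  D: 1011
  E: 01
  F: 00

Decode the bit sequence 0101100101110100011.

Read left to right; each codeword is recognised as soon as it completes (prefix code):
  01→E | 01→E | 100→B | 1011→D | 1010→A | 00→F | 11→C
Decoded message: EEBDAFC

EEBDAFC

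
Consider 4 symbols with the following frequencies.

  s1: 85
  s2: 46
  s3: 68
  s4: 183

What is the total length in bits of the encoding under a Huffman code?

695

Merge the two smallest weights repeatedly:
merge s2(46) and s3(68): 114
merge s1(85) and 114: 199
merge s4(183) and 199: 382
The encoded length is the sum of every internal node's weight: 114 + 199 + 382 = 695 bits.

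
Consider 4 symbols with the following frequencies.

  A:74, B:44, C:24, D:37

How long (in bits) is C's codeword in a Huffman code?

Repeatedly merge the two smallest:
C(24) + D(37) → 61
B(44) + 61 → 105
A(74) + 105 → 179
C's leaf is at depth 3, giving a 3-bit codeword.

3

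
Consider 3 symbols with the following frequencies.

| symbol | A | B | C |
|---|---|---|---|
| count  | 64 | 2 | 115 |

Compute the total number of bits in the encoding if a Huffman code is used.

247

Greedily combine the two least-frequent nodes:
merge B(2) and A(64): 66
merge 66 and C(115): 181
Total encoded bits = sum of merged weights = 66 + 181 = 247.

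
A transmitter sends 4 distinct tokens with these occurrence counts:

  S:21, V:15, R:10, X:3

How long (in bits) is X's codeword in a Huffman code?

Build the tree from the bottom:
X(3) + R(10) → 13
13 + V(15) → 28
S(21) + 28 → 49
X sits 3 levels below the root, so its codeword is 3 bits.

3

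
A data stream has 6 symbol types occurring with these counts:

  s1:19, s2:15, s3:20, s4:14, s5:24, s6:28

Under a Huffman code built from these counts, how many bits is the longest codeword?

Merge the two lowest-weight nodes at each step:
merge s4(14) and s2(15): 29
merge s1(19) and s3(20): 39
merge s5(24) and s6(28): 52
merge 29 and 39: 68
merge 52 and 68: 120
Maximum depth reached is 3.

3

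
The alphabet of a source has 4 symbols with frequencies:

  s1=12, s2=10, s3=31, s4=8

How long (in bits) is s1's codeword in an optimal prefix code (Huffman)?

2

Huffman merges, smallest pair first:
combine s4(8), s2(10) → 18
combine s1(12), 18 → 30
combine 30, s3(31) → 61
s1 sits 2 levels below the root, so its codeword is 2 bits.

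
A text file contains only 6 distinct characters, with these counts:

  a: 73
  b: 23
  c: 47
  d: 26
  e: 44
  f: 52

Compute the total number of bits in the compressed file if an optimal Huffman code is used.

670

Merge the two smallest weights repeatedly:
combine b(23), d(26) → 49
combine e(44), c(47) → 91
combine 49, f(52) → 101
combine a(73), 91 → 164
combine 101, 164 → 265
The encoded length is the sum of every internal node's weight: 49 + 91 + 101 + 164 + 265 = 670 bits.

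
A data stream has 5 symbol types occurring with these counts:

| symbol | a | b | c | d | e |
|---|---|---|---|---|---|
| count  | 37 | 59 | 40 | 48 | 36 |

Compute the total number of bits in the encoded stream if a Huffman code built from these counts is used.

Greedily combine the two least-frequent nodes:
merge e(36) and a(37): 73
merge c(40) and d(48): 88
merge b(59) and 73: 132
merge 88 and 132: 220
Each symbol's bit-cost is frequency × depth; summing gives 513 bits (equivalently 73 + 88 + 132 + 220).

513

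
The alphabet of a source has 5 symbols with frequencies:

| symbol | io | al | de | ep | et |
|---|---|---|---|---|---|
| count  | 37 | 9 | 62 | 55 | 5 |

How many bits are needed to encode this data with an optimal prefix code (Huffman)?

Merge the two smallest weights repeatedly:
combine et(5), al(9) → 14
combine 14, io(37) → 51
combine 51, ep(55) → 106
combine de(62), 106 → 168
The encoded length is the sum of every internal node's weight: 14 + 51 + 106 + 168 = 339 bits.

339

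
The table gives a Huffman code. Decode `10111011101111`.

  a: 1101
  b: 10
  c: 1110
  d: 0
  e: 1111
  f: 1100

Read left to right; each codeword is recognised as soon as it completes (prefix code):
  10→b | 1110→c | 1110→c | 1111→e
Decoded message: bcce

bcce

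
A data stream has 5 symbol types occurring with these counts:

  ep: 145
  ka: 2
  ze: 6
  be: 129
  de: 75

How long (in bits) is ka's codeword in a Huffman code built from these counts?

Build the tree from the bottom:
merge ka(2) and ze(6): 8
merge 8 and de(75): 83
merge 83 and be(129): 212
merge ep(145) and 212: 357
ka sits 4 levels below the root, so its codeword is 4 bits.

4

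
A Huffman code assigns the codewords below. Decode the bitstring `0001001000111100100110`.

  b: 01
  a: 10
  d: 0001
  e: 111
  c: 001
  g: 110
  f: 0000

Read left to right; each codeword is recognised as soon as it completes (prefix code):
  0001→d | 001→c | 0001→d | 111→e | 001→c | 001→c | 10→a
Decoded message: dcdecca

dcdecca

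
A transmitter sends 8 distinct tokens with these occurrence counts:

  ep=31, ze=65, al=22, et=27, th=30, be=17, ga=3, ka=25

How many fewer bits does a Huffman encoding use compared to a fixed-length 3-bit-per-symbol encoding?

45

Fixed-length: 3 bits × 220 symbols = 660 bits.
Huffman merges:
ga(3) + be(17) → 20
20 + al(22) → 42
ka(25) + et(27) → 52
th(30) + ep(31) → 61
42 + 52 → 94
61 + ze(65) → 126
94 + 126 → 220
Huffman total = 20 + 42 + 52 + 61 + 94 + 126 + 220 = 615 bits.
Saving = 660 − 615 = 45 bits.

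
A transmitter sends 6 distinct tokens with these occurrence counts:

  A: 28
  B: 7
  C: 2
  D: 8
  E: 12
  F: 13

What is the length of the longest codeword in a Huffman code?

Merge the two lowest-weight nodes at each step:
C(2) + B(7) → 9
D(8) + 9 → 17
E(12) + F(13) → 25
17 + 25 → 42
A(28) + 42 → 70
The rarest symbols sit at the bottom; the longest codeword is 4 bits.

4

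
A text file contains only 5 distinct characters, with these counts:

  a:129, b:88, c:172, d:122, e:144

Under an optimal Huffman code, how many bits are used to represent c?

Huffman merges, smallest pair first:
b(88) + d(122) → 210
a(129) + e(144) → 273
c(172) + 210 → 382
273 + 382 → 655
c's leaf is at depth 2, giving a 2-bit codeword.

2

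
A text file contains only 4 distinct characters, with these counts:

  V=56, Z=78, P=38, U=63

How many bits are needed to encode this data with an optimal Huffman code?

470

Greedily combine the two least-frequent nodes:
combine P(38), V(56) → 94
combine U(63), Z(78) → 141
combine 94, 141 → 235
Total encoded bits = sum of merged weights = 94 + 141 + 235 = 470.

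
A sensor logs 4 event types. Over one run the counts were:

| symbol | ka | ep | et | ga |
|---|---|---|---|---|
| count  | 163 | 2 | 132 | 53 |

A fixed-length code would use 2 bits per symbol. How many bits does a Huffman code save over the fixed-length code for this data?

Fixed-length: 2 bits × 350 symbols = 700 bits.
Huffman merges:
combine ep(2), ga(53) → 55
combine 55, et(132) → 187
combine ka(163), 187 → 350
Huffman total = 55 + 187 + 350 = 592 bits.
Saving = 700 − 592 = 108 bits.

108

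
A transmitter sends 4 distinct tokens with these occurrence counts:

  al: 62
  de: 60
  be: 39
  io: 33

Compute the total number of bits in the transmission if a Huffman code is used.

Build the Huffman tree bottom-up:
combine io(33), be(39) → 72
combine de(60), al(62) → 122
combine 72, 122 → 194
The encoded length is the sum of every internal node's weight: 72 + 122 + 194 = 388 bits.

388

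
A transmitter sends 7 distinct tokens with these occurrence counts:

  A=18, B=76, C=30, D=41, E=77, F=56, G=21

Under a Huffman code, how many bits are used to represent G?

Repeatedly merge the two smallest:
merge A(18) and G(21): 39
merge C(30) and 39: 69
merge D(41) and F(56): 97
merge 69 and B(76): 145
merge E(77) and 97: 174
merge 145 and 174: 319
The subtree containing G is merged 4 times, so code length = 4.

4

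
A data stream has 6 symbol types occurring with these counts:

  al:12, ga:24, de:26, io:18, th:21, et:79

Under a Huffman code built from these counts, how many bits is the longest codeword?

Merge the two lowest-weight nodes at each step:
merge al(12) and io(18): 30
merge th(21) and ga(24): 45
merge de(26) and 30: 56
merge 45 and 56: 101
merge et(79) and 101: 180
Maximum depth reached is 4.

4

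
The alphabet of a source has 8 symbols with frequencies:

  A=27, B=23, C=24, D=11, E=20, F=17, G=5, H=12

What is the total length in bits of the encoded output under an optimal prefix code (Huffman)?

406

Merge the two smallest weights repeatedly:
merge G(5) and D(11): 16
merge H(12) and 16: 28
merge F(17) and E(20): 37
merge B(23) and C(24): 47
merge A(27) and 28: 55
merge 37 and 47: 84
merge 55 and 84: 139
Total encoded bits = sum of merged weights = 16 + 28 + 37 + 47 + 55 + 84 + 139 = 406.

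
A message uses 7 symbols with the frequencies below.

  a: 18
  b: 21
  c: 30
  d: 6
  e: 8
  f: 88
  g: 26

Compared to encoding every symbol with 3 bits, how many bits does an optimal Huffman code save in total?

130

Fixed-length: 3 bits × 197 symbols = 591 bits.
Huffman merges:
d(6) + e(8) → 14
14 + a(18) → 32
b(21) + g(26) → 47
c(30) + 32 → 62
47 + 62 → 109
f(88) + 109 → 197
Huffman total = 14 + 32 + 47 + 62 + 109 + 197 = 461 bits.
Saving = 591 − 461 = 130 bits.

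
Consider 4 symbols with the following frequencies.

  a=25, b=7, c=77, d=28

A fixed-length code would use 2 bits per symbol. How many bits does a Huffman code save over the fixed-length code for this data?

Fixed-length: 2 bits × 137 symbols = 274 bits.
Huffman merges:
combine b(7), a(25) → 32
combine d(28), 32 → 60
combine 60, c(77) → 137
Huffman total = 32 + 60 + 137 = 229 bits.
Saving = 274 − 229 = 45 bits.

45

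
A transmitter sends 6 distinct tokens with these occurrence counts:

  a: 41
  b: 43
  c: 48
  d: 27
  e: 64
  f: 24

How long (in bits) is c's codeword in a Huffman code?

Build the tree from the bottom:
combine f(24), d(27) → 51
combine a(41), b(43) → 84
combine c(48), 51 → 99
combine e(64), 84 → 148
combine 99, 148 → 247
The subtree containing c is merged 2 times, so code length = 2.

2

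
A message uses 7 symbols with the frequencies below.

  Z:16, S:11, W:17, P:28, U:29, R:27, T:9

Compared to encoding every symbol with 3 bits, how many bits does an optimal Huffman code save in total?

Fixed-length: 3 bits × 137 symbols = 411 bits.
Huffman merges:
T(9) + S(11) → 20
Z(16) + W(17) → 33
20 + R(27) → 47
P(28) + U(29) → 57
33 + 47 → 80
57 + 80 → 137
Huffman total = 20 + 33 + 47 + 57 + 80 + 137 = 374 bits.
Saving = 411 − 374 = 37 bits.

37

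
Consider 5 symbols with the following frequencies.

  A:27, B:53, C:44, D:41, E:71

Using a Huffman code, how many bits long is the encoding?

540

Greedily combine the two least-frequent nodes:
merge A(27) and D(41): 68
merge C(44) and B(53): 97
merge 68 and E(71): 139
merge 97 and 139: 236
Each symbol's bit-cost is frequency × depth; summing gives 540 bits (equivalently 68 + 97 + 139 + 236).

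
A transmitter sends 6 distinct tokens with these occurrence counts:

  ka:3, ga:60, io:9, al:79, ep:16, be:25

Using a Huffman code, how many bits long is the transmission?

398

Greedily combine the two least-frequent nodes:
combine ka(3), io(9) → 12
combine 12, ep(16) → 28
combine be(25), 28 → 53
combine 53, ga(60) → 113
combine al(79), 113 → 192
Each symbol's bit-cost is frequency × depth; summing gives 398 bits (equivalently 12 + 28 + 53 + 113 + 192).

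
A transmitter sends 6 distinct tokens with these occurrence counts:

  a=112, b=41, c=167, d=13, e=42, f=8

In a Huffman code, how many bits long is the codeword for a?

2

Huffman merges, smallest pair first:
combine f(8), d(13) → 21
combine 21, b(41) → 62
combine e(42), 62 → 104
combine 104, a(112) → 216
combine c(167), 216 → 383
a's leaf is at depth 2, giving a 2-bit codeword.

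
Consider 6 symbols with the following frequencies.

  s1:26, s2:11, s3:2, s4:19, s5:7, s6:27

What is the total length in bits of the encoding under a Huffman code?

213

Merge the two smallest weights repeatedly:
combine s3(2), s5(7) → 9
combine 9, s2(11) → 20
combine s4(19), 20 → 39
combine s1(26), s6(27) → 53
combine 39, 53 → 92
The encoded length is the sum of every internal node's weight: 9 + 20 + 39 + 53 + 92 = 213 bits.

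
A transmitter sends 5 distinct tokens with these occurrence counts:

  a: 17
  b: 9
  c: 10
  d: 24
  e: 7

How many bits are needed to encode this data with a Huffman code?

Build the Huffman tree bottom-up:
combine e(7), b(9) → 16
combine c(10), 16 → 26
combine a(17), d(24) → 41
combine 26, 41 → 67
Each symbol's bit-cost is frequency × depth; summing gives 150 bits (equivalently 16 + 26 + 41 + 67).

150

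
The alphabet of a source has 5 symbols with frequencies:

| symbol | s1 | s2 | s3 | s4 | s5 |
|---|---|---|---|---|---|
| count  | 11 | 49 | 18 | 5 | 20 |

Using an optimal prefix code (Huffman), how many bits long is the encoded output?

Greedily combine the two least-frequent nodes:
s4(5) + s1(11) → 16
16 + s3(18) → 34
s5(20) + 34 → 54
s2(49) + 54 → 103
Each symbol's bit-cost is frequency × depth; summing gives 207 bits (equivalently 16 + 34 + 54 + 103).

207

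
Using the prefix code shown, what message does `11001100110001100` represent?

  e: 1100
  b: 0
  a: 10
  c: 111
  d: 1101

eeebe

Read left to right; each codeword is recognised as soon as it completes (prefix code):
  1100→e | 1100→e | 1100→e | 0→b | 1100→e
Decoded message: eeebe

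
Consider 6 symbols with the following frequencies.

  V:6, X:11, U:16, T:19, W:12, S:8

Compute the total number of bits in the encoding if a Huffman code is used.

181

Greedily combine the two least-frequent nodes:
V(6) + S(8) → 14
X(11) + W(12) → 23
14 + U(16) → 30
T(19) + 23 → 42
30 + 42 → 72
The encoded length is the sum of every internal node's weight: 14 + 23 + 30 + 42 + 72 = 181 bits.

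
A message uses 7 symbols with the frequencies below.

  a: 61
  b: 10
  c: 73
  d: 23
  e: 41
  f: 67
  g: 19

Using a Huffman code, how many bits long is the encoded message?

762

Build the Huffman tree bottom-up:
combine b(10), g(19) → 29
combine d(23), 29 → 52
combine e(41), 52 → 93
combine a(61), f(67) → 128
combine c(73), 93 → 166
combine 128, 166 → 294
Each symbol's bit-cost is frequency × depth; summing gives 762 bits (equivalently 29 + 52 + 93 + 128 + 166 + 294).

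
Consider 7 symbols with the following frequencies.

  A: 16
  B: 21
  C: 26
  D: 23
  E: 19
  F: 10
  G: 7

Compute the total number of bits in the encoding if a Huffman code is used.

Greedily combine the two least-frequent nodes:
G(7) + F(10) → 17
A(16) + 17 → 33
E(19) + B(21) → 40
D(23) + C(26) → 49
33 + 40 → 73
49 + 73 → 122
Total encoded bits = sum of merged weights = 17 + 33 + 40 + 49 + 73 + 122 = 334.

334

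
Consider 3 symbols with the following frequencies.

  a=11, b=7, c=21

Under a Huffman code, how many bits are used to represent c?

Huffman merges, smallest pair first:
combine b(7), a(11) → 18
combine 18, c(21) → 39
c is a child of the root — depth 1, so its codeword is a single bit.

1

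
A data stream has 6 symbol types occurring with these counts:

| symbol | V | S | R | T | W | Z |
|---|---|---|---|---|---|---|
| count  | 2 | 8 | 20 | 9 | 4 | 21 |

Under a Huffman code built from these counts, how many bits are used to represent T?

Repeatedly merge the two smallest:
V(2) + W(4) → 6
6 + S(8) → 14
T(9) + 14 → 23
R(20) + Z(21) → 41
23 + 41 → 64
T sits 2 levels below the root, so its codeword is 2 bits.

2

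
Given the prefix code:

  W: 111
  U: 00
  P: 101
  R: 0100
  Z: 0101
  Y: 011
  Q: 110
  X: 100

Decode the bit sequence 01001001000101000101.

RXXZUZ

Read left to right; each codeword is recognised as soon as it completes (prefix code):
  0100→R | 100→X | 100→X | 0101→Z | 00→U | 0101→Z
Decoded message: RXXZUZ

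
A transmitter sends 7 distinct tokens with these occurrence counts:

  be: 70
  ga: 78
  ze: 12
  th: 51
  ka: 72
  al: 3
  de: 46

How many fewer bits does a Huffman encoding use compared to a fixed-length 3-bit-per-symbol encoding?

144

Fixed-length: 3 bits × 332 symbols = 996 bits.
Huffman merges:
al(3) + ze(12) → 15
15 + de(46) → 61
th(51) + 61 → 112
be(70) + ka(72) → 142
ga(78) + 112 → 190
142 + 190 → 332
Huffman total = 15 + 61 + 112 + 142 + 190 + 332 = 852 bits.
Saving = 996 − 852 = 144 bits.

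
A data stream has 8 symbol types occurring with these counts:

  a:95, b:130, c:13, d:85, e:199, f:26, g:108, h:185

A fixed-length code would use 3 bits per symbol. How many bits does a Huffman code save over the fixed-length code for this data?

Fixed-length: 3 bits × 841 symbols = 2523 bits.
Huffman merges:
merge c(13) and f(26): 39
merge 39 and d(85): 124
merge a(95) and g(108): 203
merge 124 and b(130): 254
merge h(185) and e(199): 384
merge 203 and 254: 457
merge 384 and 457: 841
Huffman total = 39 + 124 + 203 + 254 + 384 + 457 + 841 = 2302 bits.
Saving = 2523 − 2302 = 221 bits.

221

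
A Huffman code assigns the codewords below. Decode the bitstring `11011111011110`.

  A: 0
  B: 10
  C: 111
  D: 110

Read left to right; each codeword is recognised as soon as it completes (prefix code):
  110→D | 111→C | 110→D | 111→C | 10→B
Decoded message: DCDCB

DCDCB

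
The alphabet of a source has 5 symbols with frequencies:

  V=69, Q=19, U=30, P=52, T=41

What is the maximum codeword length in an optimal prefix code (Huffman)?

Merge the two lowest-weight nodes at each step:
combine Q(19), U(30) → 49
combine T(41), 49 → 90
combine P(52), V(69) → 121
combine 90, 121 → 211
Maximum depth reached is 3.

3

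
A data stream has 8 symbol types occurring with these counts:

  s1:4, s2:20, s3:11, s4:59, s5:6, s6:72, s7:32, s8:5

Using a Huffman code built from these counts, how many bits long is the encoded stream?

Merge the two smallest weights repeatedly:
s1(4) + s8(5) → 9
s5(6) + 9 → 15
s3(11) + 15 → 26
s2(20) + 26 → 46
s7(32) + 46 → 78
s4(59) + s6(72) → 131
78 + 131 → 209
Total encoded bits = sum of merged weights = 9 + 15 + 26 + 46 + 78 + 131 + 209 = 514.

514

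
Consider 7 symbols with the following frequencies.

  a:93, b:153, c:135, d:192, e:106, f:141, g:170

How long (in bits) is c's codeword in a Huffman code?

3

Huffman merges, smallest pair first:
merge a(93) and e(106): 199
merge c(135) and f(141): 276
merge b(153) and g(170): 323
merge d(192) and 199: 391
merge 276 and 323: 599
merge 391 and 599: 990
The subtree containing c is merged 3 times, so code length = 3.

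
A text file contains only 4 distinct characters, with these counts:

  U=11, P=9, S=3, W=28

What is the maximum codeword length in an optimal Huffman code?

Merge the two lowest-weight nodes at each step:
merge S(3) and P(9): 12
merge U(11) and 12: 23
merge 23 and W(28): 51
Maximum depth reached is 3.

3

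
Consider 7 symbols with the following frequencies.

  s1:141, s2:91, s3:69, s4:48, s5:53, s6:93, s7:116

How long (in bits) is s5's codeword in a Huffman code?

4

Build the tree from the bottom:
merge s4(48) and s5(53): 101
merge s3(69) and s2(91): 160
merge s6(93) and 101: 194
merge s7(116) and s1(141): 257
merge 160 and 194: 354
merge 257 and 354: 611
s5's leaf is at depth 4, giving a 4-bit codeword.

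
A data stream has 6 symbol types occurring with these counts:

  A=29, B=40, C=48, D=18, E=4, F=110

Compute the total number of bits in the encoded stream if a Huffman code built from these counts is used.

549

Greedily combine the two least-frequent nodes:
E(4) + D(18) → 22
22 + A(29) → 51
B(40) + C(48) → 88
51 + 88 → 139
F(110) + 139 → 249
Each symbol's bit-cost is frequency × depth; summing gives 549 bits (equivalently 22 + 51 + 88 + 139 + 249).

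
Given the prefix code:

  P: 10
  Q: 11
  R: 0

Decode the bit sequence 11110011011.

Read left to right; each codeword is recognised as soon as it completes (prefix code):
  11→Q | 11→Q | 0→R | 0→R | 11→Q | 0→R | 11→Q
Decoded message: QQRRQRQ

QQRRQRQ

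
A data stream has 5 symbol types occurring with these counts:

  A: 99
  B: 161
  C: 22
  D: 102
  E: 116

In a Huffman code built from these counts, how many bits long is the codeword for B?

Build the tree from the bottom:
C(22) + A(99) → 121
D(102) + E(116) → 218
121 + B(161) → 282
218 + 282 → 500
The subtree containing B is merged 2 times, so code length = 2.

2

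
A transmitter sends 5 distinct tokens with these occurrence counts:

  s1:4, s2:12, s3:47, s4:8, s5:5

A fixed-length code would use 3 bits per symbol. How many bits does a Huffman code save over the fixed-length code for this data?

Fixed-length: 3 bits × 76 symbols = 228 bits.
Huffman merges:
merge s1(4) and s5(5): 9
merge s4(8) and 9: 17
merge s2(12) and 17: 29
merge 29 and s3(47): 76
Huffman total = 9 + 17 + 29 + 76 = 131 bits.
Saving = 228 − 131 = 97 bits.

97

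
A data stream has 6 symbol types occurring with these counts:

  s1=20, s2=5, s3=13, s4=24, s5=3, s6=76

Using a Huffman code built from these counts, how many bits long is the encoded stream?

Merge the two smallest weights repeatedly:
s5(3) + s2(5) → 8
8 + s3(13) → 21
s1(20) + 21 → 41
s4(24) + 41 → 65
65 + s6(76) → 141
Each symbol's bit-cost is frequency × depth; summing gives 276 bits (equivalently 8 + 21 + 41 + 65 + 141).

276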